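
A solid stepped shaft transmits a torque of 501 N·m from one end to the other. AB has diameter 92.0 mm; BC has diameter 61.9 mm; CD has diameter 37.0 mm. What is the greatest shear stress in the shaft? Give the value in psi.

Under the same torque, τ_max = 16T/(πd³) is largest where d is smallest — segment CD (d = 37.0 mm).
τ_max = 16·501.0/(π·(0.0370)³) = 5.037×10^7 Pa.

7310 psi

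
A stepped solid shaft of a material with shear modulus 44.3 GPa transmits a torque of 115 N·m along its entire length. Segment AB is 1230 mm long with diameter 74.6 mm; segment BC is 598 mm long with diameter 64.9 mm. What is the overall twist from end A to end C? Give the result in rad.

0.00194 rad

J_AB = π(0.0746)⁴/32 = 3.04×10^-6 m⁴; J_BC = π(0.0649)⁴/32 = 1.74×10^-6 m⁴.
θ = (T/G)·Σ L_i/J_i = (115.0/44.3×10⁹)·(1.23/3.04×10^-6 + 0.598/1.74×10^-6) = 1.941×10^-3 rad.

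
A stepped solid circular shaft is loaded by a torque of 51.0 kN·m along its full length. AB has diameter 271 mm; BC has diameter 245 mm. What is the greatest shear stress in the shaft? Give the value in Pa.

1.77e7 Pa

Under the same torque, τ_max = 16T/(πd³) is largest where d is smallest — segment BC (d = 245 mm).
τ_max = 16·51000/(π·(0.245)³) = 1.766×10^7 Pa.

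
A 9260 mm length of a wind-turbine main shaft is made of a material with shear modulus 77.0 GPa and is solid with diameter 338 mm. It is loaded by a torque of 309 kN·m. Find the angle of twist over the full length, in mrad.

J = πd⁴/32 = π(0.338)⁴/32 = 1.281×10^-3 m⁴.
θ = T·L/(G·J) = 309000 × 9.26 / (77.0×10⁹ × 1.281×10^-3) = 0.02900 rad.

29.0 mrad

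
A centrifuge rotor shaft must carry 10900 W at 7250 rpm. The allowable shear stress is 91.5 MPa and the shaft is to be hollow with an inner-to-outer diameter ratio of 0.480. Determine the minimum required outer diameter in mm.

9.45 mm

ω = 2π·7250/60 = 759.2 rad/s, so T = P/ω = 10900 / 759.2 = 14.36 N·m.
For a hollow shaft with d_i/d_o = 0.480: τ_max = 16T/(π d_o³ (1−k⁴)), so d_o = [16T/(π τ_allow (1−k⁴))]^(1/3) = [16·14.36/(π·9.15×10^7·0.9469)]^(1/3) = 0.009450 m.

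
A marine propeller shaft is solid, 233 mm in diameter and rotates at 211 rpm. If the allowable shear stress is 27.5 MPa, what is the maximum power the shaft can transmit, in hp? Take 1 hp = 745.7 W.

J = πd⁴/32 = π(0.233)⁴/32 = 2.894×10^-4 m⁴.
T_max = τ_allow·J/r = 2.75×10^7 × 2.894×10^-4 / 0.117 = 68300 N·m.
ω = 2π·211/60 = 22.10 rad/s, so P_max = T_max·ω = 1.509×10^6 W.

2020 hp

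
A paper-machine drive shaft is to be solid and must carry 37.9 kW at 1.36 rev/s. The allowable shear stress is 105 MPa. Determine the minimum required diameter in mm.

ω = 2π·1.36 = 8.545 rad/s, so T = P/ω = 37.9×10³ / 8.545 = 4435 N·m.
For a solid shaft τ_max = 16T/(πd³), so d = (16T/(π τ_allow))^(1/3) = (16·4435/(π·1.05×10^8))^(1/3) = 0.05992 m.

59.9 mm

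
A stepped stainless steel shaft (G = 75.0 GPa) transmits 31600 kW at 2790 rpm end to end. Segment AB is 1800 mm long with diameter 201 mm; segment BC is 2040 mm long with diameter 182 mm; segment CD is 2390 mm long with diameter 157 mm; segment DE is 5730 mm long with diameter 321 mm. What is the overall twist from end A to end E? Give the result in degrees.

ω = 2π·2790/60 = 292.2 rad/s, so T = P/ω = 31600×10³ / 292.2 = 108200 N·m.
J_AB = π(0.201)⁴/32 = 1.60×10^-4 m⁴; J_BC = π(0.182)⁴/32 = 1.08×10^-4 m⁴; J_CD = π(0.157)⁴/32 = 5.96×10^-5 m⁴; J_DE = π(0.321)⁴/32 = 1.04×10^-3 m⁴.
θ = (T/G)·Σ L_i/J_i = (108200/75.0×10⁹)·(1.80/1.60×10^-4 + 2.04/1.08×10^-4 + 2.39/5.96×10^-5 + 5.73/1.04×10^-3) = 0.1092 rad.

6.26°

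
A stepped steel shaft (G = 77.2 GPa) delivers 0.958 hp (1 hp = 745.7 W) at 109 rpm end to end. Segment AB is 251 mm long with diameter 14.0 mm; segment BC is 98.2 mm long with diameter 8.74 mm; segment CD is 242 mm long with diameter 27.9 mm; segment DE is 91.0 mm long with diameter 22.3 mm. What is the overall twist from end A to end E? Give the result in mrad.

199 mrad

ω = 2π·109/60 = 11.41 rad/s, so T = P/ω = 0.958×745.7 / 11.41 = 62.59 N·m.
J_AB = π(0.0140)⁴/32 = 3.77×10^-9 m⁴; J_BC = π(0.00874)⁴/32 = 5.73×10^-10 m⁴; J_CD = π(0.0279)⁴/32 = 5.95×10^-8 m⁴; J_DE = π(0.0223)⁴/32 = 2.43×10^-8 m⁴.
θ = (T/G)·Σ L_i/J_i = (62.59/77.2×10⁹)·(0.251/3.77×10^-9 + 0.0982/5.73×10^-10 + 0.242/5.95×10^-8 + 0.0910/2.43×10^-8) = 0.1993 rad.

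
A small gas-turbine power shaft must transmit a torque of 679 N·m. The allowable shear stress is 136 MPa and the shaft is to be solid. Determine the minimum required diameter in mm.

For a solid shaft τ_max = 16T/(πd³), so d = (16T/(π τ_allow))^(1/3) = (16·679.0/(π·1.36×10^8))^(1/3) = 0.02941 m.

29.4 mm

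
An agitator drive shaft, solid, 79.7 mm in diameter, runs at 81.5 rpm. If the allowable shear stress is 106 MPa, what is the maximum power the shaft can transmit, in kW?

89.9 kW

J = πd⁴/32 = π(0.0797)⁴/32 = 3.961×10^-6 m⁴.
T_max = τ_allow·J/r = 1.06×10^8 × 3.961×10^-6 / 0.0399 = 10540 N·m.
ω = 2π·81.5/60 = 8.535 rad/s, so P_max = T_max·ω = 8.993×10^4 W.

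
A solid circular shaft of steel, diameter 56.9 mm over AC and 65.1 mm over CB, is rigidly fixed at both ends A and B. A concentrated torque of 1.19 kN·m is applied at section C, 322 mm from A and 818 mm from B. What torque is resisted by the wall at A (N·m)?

711 N·m

Compatibility: T_A·a/J_AC = T_B·b/J_CB with T_A + T_B = T₀.
J_AC = 1.03×10^-6 m⁴, J_CB = 1.76×10^-6 m⁴, so T_A = T₀·(J_AC/a)/((J_AC/a)+(J_CB/b)) = 710.7 N·m, T_B = 479.3 N·m.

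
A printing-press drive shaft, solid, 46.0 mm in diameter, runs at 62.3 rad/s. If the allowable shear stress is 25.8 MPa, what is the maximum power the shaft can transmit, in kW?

J = πd⁴/32 = π(0.0460)⁴/32 = 4.396×10^-7 m⁴.
T_max = τ_allow·J/r = 2.58×10^7 × 4.396×10^-7 / 0.0230 = 493.1 N·m.
ω = 62.3 rad/s, so P_max = T_max·ω = 3.072×10^4 W.

30.7 kW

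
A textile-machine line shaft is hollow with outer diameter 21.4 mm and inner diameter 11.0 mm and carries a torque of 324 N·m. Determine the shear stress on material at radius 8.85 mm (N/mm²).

J = π(d_o⁴ − d_i⁴)/32 = π(0.0214⁴ − 0.0110⁴)/32 = 1.915×10^-8 m⁴.
Shear stress varies linearly with radius: τ = T·r/J = 324.0 × 0.00885 / 1.915×10^-8 = 1.497×10^8 Pa.

150 N/mm²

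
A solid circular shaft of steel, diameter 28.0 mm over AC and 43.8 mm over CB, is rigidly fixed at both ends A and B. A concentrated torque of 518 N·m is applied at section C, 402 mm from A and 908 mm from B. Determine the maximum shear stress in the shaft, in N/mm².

Compatibility: T_A·a/J_AC = T_B·b/J_CB with T_A + T_B = T₀.
J_AC = 6.03×10^-8 m⁴, J_CB = 3.61×10^-7 m⁴, so T_A = T₀·(J_AC/a)/((J_AC/a)+(J_CB/b)) = 141.9 N·m, T_B = 376.1 N·m.
τ in each portion: τ_AC = 3.29×10^7 Pa, τ_CB = 2.28×10^7 Pa; maximum is in AC.
τ_max = T_AC·r/J = 141.9·0.0140/6.03×10^-8 = 3.292×10^7 Pa.

32.9 N/mm²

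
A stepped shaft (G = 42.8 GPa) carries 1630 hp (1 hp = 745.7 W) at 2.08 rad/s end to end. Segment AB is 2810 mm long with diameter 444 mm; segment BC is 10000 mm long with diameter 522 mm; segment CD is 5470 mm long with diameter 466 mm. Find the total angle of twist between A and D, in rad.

0.0449 rad

ω = 2.08 rad/s, so T = P/ω = 1630×745.7 / 2.080 = 584400 N·m.
J_AB = π(0.444)⁴/32 = 3.82×10^-3 m⁴; J_BC = π(0.522)⁴/32 = 7.29×10^-3 m⁴; J_CD = π(0.466)⁴/32 = 4.63×10^-3 m⁴.
θ = (T/G)·Σ L_i/J_i = (584400/42.8×10⁹)·(2.81/3.82×10^-3 + 10.0/7.29×10^-3 + 5.47/4.63×10^-3) = 0.04492 rad.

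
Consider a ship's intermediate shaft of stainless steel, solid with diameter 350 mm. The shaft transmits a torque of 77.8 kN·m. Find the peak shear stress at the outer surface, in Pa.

J = πd⁴/32 = π(0.350)⁴/32 = 1.473×10^-3 m⁴.
τ_max = T·r/J = 77800 × 0.175 / 1.473×10^-3 = 9.242×10^6 Pa.

9.24e6 Pa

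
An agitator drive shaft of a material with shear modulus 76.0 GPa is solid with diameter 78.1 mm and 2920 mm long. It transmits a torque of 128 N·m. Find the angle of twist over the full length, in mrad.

J = πd⁴/32 = π(0.0781)⁴/32 = 3.653×10^-6 m⁴.
θ = T·L/(G·J) = 128.0 × 2.92 / (76.0×10⁹ × 3.653×10^-6) = 1.346×10^-3 rad.

1.35 mrad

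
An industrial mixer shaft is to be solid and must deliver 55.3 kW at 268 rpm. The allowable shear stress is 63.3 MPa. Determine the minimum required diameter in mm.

ω = 2π·268/60 = 28.06 rad/s, so T = P/ω = 55.3×10³ / 28.06 = 1970 N·m.
For a solid shaft τ_max = 16T/(πd³), so d = (16T/(π τ_allow))^(1/3) = (16·1970/(π·6.33×10^7))^(1/3) = 0.05412 m.

54.1 mm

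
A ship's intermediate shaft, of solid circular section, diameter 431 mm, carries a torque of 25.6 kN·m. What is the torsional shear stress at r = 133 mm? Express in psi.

J = πd⁴/32 = π(0.431)⁴/32 = 3.388×10^-3 m⁴.
Shear stress varies linearly with radius: τ = T·r/J = 25600 × 0.133 / 3.388×10^-3 = 1.005×10^6 Pa.

146 psi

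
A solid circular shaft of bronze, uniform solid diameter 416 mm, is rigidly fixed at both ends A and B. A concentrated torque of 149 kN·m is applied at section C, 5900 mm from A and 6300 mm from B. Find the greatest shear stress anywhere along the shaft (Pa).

With uniform GJ and both ends fixed, compatibility θ_AC = θ_CB gives T_A·a = T_B·b, together with T_A + T_B = T₀.
T_A = T₀·b/(a+b) = 149000·6300/12200 = 76940 N·m; T_B = 72060 N·m.
τ in each portion: τ_AC = 5.44×10^6 Pa, τ_CB = 5.10×10^6 Pa; maximum is in AC.
τ_max = T_AC·r/J = 76940·0.208/2.94×10^-3 = 5.443×10^6 Pa.

5.44e6 Pa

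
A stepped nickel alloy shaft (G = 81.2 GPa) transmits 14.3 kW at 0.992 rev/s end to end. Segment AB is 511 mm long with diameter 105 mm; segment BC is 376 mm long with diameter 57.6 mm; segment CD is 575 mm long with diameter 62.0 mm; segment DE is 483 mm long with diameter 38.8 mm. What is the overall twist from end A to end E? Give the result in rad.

ω = 2π·0.992 = 6.233 rad/s, so T = P/ω = 14.3×10³ / 6.233 = 2294 N·m.
J_AB = π(0.105)⁴/32 = 1.19×10^-5 m⁴; J_BC = π(0.0576)⁴/32 = 1.08×10^-6 m⁴; J_CD = π(0.0620)⁴/32 = 1.45×10^-6 m⁴; J_DE = π(0.0388)⁴/32 = 2.22×10^-7 m⁴.
θ = (T/G)·Σ L_i/J_i = (2294/81.2×10⁹)·(0.511/1.19×10^-5 + 0.376/1.08×10^-6 + 0.575/1.45×10^-6 + 0.483/2.22×10^-7) = 0.08357 rad.

0.0836 rad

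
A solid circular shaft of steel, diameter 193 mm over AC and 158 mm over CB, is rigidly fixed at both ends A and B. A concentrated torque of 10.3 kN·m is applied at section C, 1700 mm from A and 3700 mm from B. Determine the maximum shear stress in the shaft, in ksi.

Compatibility: T_A·a/J_AC = T_B·b/J_CB with T_A + T_B = T₀.
J_AC = 1.36×10^-4 m⁴, J_CB = 6.12×10^-5 m⁴, so T_A = T₀·(J_AC/a)/((J_AC/a)+(J_CB/b)) = 8538 N·m, T_B = 1762 N·m.
τ in each portion: τ_AC = 6.05×10^6 Pa, τ_CB = 2.28×10^6 Pa; maximum is in AC.
τ_max = T_AC·r/J = 8538·0.0965/1.36×10^-4 = 6.049×10^6 Pa.

0.877 ksi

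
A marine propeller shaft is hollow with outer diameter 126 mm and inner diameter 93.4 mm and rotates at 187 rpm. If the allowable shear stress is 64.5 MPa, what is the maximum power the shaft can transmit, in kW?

J = π(d_o⁴ − d_i⁴)/32 = π(0.126⁴ − 0.0934⁴)/32 = 1.727×10^-5 m⁴.
T_max = τ_allow·J/r = 6.45×10^7 × 1.727×10^-5 / 0.0630 = 17680 N·m.
ω = 2π·187/60 = 19.58 rad/s, so P_max = T_max·ω = 3.463×10^5 W.

346 kW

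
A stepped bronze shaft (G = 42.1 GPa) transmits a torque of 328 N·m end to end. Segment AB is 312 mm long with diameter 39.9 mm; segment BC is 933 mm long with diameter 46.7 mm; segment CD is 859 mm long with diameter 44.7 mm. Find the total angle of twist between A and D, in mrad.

42.4 mrad

J_AB = π(0.0399)⁴/32 = 2.49×10^-7 m⁴; J_BC = π(0.0467)⁴/32 = 4.67×10^-7 m⁴; J_CD = π(0.0447)⁴/32 = 3.92×10^-7 m⁴.
θ = (T/G)·Σ L_i/J_i = (328.0/42.1×10⁹)·(0.312/2.49×10^-7 + 0.933/4.67×10^-7 + 0.859/3.92×10^-7) = 0.04241 rad.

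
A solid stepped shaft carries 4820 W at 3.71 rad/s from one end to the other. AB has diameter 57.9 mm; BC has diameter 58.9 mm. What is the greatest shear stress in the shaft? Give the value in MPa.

ω = 3.71 rad/s, so T = P/ω = 4820 / 3.710 = 1299 N·m.
Under the same torque, τ_max = 16T/(πd³) is largest where d is smallest — segment AB (d = 57.9 mm).
τ_max = 16·1299/(π·(0.0579)³) = 3.409×10^7 Pa.

34.1 MPa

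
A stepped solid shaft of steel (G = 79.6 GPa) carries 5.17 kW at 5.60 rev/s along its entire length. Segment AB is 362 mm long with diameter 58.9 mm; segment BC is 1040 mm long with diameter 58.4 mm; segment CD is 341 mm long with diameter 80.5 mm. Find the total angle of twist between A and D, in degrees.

ω = 2π·5.60 = 35.19 rad/s, so T = P/ω = 5.17×10³ / 35.19 = 146.9 N·m.
J_AB = π(0.0589)⁴/32 = 1.18×10^-6 m⁴; J_BC = π(0.0584)⁴/32 = 1.14×10^-6 m⁴; J_CD = π(0.0805)⁴/32 = 4.12×10^-6 m⁴.
θ = (T/G)·Σ L_i/J_i = (146.9/79.6×10⁹)·(0.362/1.18×10^-6 + 1.04/1.14×10^-6 + 0.341/4.12×10^-6) = 2.399×10^-3 rad.

0.137°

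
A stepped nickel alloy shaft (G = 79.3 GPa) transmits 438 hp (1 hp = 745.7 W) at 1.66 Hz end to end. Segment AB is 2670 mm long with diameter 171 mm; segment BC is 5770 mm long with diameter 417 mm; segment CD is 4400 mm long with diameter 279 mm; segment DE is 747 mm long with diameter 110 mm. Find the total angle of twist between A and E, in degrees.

2.11°

ω = 2π·1.66 = 10.43 rad/s, so T = P/ω = 438×745.7 / 10.43 = 31310 N·m.
J_AB = π(0.171)⁴/32 = 8.39×10^-5 m⁴; J_BC = π(0.417)⁴/32 = 2.97×10^-3 m⁴; J_CD = π(0.279)⁴/32 = 5.95×10^-4 m⁴; J_DE = π(0.110)⁴/32 = 1.44×10^-5 m⁴.
θ = (T/G)·Σ L_i/J_i = (31310/79.3×10⁹)·(2.67/8.39×10^-5 + 5.77/2.97×10^-3 + 4.40/5.95×10^-4 + 0.747/1.44×10^-5) = 0.03677 rad.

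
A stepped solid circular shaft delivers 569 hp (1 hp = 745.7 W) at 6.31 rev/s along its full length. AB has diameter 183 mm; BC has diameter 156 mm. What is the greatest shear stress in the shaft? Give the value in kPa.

ω = 2π·6.31 = 39.65 rad/s, so T = P/ω = 569×745.7 / 39.65 = 10700 N·m.
Under the same torque, τ_max = 16T/(πd³) is largest where d is smallest — segment BC (d = 156 mm).
τ_max = 16·10700/(π·(0.156)³) = 1.436×10^7 Pa.

14400 kPa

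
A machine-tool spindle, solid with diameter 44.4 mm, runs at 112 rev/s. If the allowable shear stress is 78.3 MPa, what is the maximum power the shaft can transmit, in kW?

J = πd⁴/32 = π(0.0444)⁴/32 = 3.815×10^-7 m⁴.
T_max = τ_allow·J/r = 7.83×10^7 × 3.815×10^-7 / 0.0222 = 1346 N·m.
ω = 2π·112 = 703.7 rad/s, so P_max = T_max·ω = 9.470×10^5 W.

947 kW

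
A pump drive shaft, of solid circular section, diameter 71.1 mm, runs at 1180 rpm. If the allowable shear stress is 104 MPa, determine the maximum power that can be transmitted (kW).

907 kW

J = πd⁴/32 = π(0.0711)⁴/32 = 2.509×10^-6 m⁴.
T_max = τ_allow·J/r = 1.04×10^8 × 2.509×10^-6 / 0.0355 = 7340 N·m.
ω = 2π·1180/60 = 123.6 rad/s, so P_max = T_max·ω = 9.069×10^5 W.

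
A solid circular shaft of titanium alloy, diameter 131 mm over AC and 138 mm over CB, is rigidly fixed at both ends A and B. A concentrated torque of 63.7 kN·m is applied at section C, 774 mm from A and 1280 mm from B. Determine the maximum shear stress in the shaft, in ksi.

12.0 ksi

Compatibility: T_A·a/J_AC = T_B·b/J_CB with T_A + T_B = T₀.
J_AC = 2.89×10^-5 m⁴, J_CB = 3.56×10^-5 m⁴, so T_A = T₀·(J_AC/a)/((J_AC/a)+(J_CB/b)) = 36510 N·m, T_B = 27190 N·m.
τ in each portion: τ_AC = 8.27×10^7 Pa, τ_CB = 5.27×10^7 Pa; maximum is in AC.
τ_max = T_AC·r/J = 36510·0.0655/2.89×10^-5 = 8.271×10^7 Pa.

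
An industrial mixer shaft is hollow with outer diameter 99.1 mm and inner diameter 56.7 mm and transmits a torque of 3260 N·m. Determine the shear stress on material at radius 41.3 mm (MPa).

J = π(d_o⁴ − d_i⁴)/32 = π(0.0991⁴ − 0.0567⁴)/32 = 8.454×10^-6 m⁴.
Shear stress varies linearly with radius: τ = T·r/J = 3260 × 0.0413 / 8.454×10^-6 = 1.593×10^7 Pa.

15.9 MPa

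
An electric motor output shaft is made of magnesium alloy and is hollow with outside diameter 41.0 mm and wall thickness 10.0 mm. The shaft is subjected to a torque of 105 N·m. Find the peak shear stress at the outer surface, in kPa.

8330 kPa

J = π(d_o⁴ − d_i⁴)/32 = π(0.0410⁴ − 0.0210⁴)/32 = 2.583×10^-7 m⁴.
τ_max = T·r/J = 105.0 × 0.0205 / 2.583×10^-7 = 8.333×10^6 Pa.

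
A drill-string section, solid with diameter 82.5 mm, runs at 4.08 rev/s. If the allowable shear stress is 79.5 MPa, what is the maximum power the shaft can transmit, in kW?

225 kW

J = πd⁴/32 = π(0.0825)⁴/32 = 4.548×10^-6 m⁴.
T_max = τ_allow·J/r = 7.95×10^7 × 4.548×10^-6 / 0.0413 = 8765 N·m.
ω = 2π·4.08 = 25.64 rad/s, so P_max = T_max·ω = 2.247×10^5 W.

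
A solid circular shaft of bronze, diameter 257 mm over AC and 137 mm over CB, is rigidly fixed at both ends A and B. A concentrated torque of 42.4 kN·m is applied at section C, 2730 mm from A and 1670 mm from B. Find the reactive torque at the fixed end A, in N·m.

Compatibility: T_A·a/J_AC = T_B·b/J_CB with T_A + T_B = T₀.
J_AC = 4.28×10^-4 m⁴, J_CB = 3.46×10^-5 m⁴, so T_A = T₀·(J_AC/a)/((J_AC/a)+(J_CB/b)) = 37460 N·m, T_B = 4944 N·m.

37500 N·m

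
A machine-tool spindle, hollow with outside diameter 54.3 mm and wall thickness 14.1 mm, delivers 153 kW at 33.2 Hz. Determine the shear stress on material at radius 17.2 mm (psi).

ω = 2π·33.2 = 208.6 rad/s, so T = P/ω = 153×10³ / 208.6 = 733.5 N·m.
J = π(d_o⁴ − d_i⁴)/32 = π(0.0543⁴ − 0.0261⁴)/32 = 8.079×10^-7 m⁴.
Shear stress varies linearly with radius: τ = T·r/J = 733.5 × 0.0172 / 8.079×10^-7 = 1.561×10^7 Pa.

2260 psi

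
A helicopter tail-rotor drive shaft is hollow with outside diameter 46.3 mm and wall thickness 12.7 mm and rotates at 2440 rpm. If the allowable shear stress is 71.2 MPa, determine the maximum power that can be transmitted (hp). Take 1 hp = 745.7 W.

456 hp

J = π(d_o⁴ − d_i⁴)/32 = π(0.0463⁴ − 0.0209⁴)/32 = 4.324×10^-7 m⁴.
T_max = τ_allow·J/r = 7.12×10^7 × 4.324×10^-7 / 0.0231 = 1330 N·m.
ω = 2π·2440/60 = 255.5 rad/s, so P_max = T_max·ω = 3.398×10^5 W.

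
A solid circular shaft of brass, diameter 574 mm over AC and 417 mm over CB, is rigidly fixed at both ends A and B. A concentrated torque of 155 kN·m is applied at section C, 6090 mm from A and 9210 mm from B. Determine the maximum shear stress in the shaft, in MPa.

Compatibility: T_A·a/J_AC = T_B·b/J_CB with T_A + T_B = T₀.
J_AC = 0.0107 m⁴, J_CB = 2.97×10^-3 m⁴, so T_A = T₀·(J_AC/a)/((J_AC/a)+(J_CB/b)) = 130900 N·m, T_B = 24110 N·m.
τ in each portion: τ_AC = 3.52×10^6 Pa, τ_CB = 1.69×10^6 Pa; maximum is in AC.
τ_max = T_AC·r/J = 130900·0.287/0.0107 = 3.525×10^6 Pa.

3.52 MPa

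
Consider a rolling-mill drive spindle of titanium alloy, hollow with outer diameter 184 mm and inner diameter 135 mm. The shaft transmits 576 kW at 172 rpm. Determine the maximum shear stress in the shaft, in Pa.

ω = 2π·172/60 = 18.01 rad/s, so T = P/ω = 576×10³ / 18.01 = 31980 N·m.
J = π(d_o⁴ − d_i⁴)/32 = π(0.184⁴ − 0.135⁴)/32 = 7.992×10^-5 m⁴.
τ_max = T·r/J = 31980 × 0.0920 / 7.992×10^-5 = 3.681×10^7 Pa.

3.68e7 Pa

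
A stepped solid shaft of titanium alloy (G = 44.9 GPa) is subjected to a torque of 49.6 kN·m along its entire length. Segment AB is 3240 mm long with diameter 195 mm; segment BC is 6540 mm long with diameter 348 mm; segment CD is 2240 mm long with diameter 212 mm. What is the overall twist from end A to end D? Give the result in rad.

0.0427 rad

J_AB = π(0.195)⁴/32 = 1.42×10^-4 m⁴; J_BC = π(0.348)⁴/32 = 1.44×10^-3 m⁴; J_CD = π(0.212)⁴/32 = 1.98×10^-4 m⁴.
θ = (T/G)·Σ L_i/J_i = (49600/44.9×10⁹)·(3.24/1.42×10^-4 + 6.54/1.44×10^-3 + 2.24/1.98×10^-4) = 0.04271 rad.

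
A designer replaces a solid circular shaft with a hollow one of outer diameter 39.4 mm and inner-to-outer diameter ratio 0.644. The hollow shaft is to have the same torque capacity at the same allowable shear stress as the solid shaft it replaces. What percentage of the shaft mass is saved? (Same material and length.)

33.6 %

Equal τ_max and T ⇒ the solid shaft needs d_s³ = d_o³(1−k⁴), so d_s = 39.4·(1−0.644⁴)^(1/3) = 37.00 mm.
Area ratio A_h/A_s = d_o²(1−k²)/d_s² = (1−k²)/(1−k⁴)^(2/3) = 0.6637.
Mass saving = 1 − 0.6637 = 33.6 %.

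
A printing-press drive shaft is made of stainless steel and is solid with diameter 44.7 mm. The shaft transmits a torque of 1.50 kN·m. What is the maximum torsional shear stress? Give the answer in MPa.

J = πd⁴/32 = π(0.0447)⁴/32 = 3.919×10^-7 m⁴.
τ_max = T·r/J = 1500 × 0.0224 / 3.919×10^-7 = 8.553×10^7 Pa.

85.5 MPa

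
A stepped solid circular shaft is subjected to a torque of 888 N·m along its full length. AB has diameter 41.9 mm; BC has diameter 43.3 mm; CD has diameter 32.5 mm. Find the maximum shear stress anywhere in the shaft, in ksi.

Under the same torque, τ_max = 16T/(πd³) is largest where d is smallest — segment CD (d = 32.5 mm).
τ_max = 16·888.0/(π·(0.0325)³) = 1.317×10^8 Pa.

19.1 ksi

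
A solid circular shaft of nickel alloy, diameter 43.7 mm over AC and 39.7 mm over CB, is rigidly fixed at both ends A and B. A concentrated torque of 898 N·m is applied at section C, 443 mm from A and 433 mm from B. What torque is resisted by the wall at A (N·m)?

Compatibility: T_A·a/J_AC = T_B·b/J_CB with T_A + T_B = T₀.
J_AC = 3.58×10^-7 m⁴, J_CB = 2.44×10^-7 m⁴, so T_A = T₀·(J_AC/a)/((J_AC/a)+(J_CB/b)) = 529.2 N·m, T_B = 368.8 N·m.

529 N·m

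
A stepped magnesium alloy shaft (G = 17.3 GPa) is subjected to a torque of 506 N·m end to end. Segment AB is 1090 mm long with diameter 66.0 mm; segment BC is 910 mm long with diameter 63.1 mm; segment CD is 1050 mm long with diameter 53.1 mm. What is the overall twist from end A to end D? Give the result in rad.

0.0736 rad

J_AB = π(0.0660)⁴/32 = 1.86×10^-6 m⁴; J_BC = π(0.0631)⁴/32 = 1.56×10^-6 m⁴; J_CD = π(0.0531)⁴/32 = 7.81×10^-7 m⁴.
θ = (T/G)·Σ L_i/J_i = (506.0/17.3×10⁹)·(1.09/1.86×10^-6 + 0.910/1.56×10^-6 + 1.05/7.81×10^-7) = 0.07356 rad.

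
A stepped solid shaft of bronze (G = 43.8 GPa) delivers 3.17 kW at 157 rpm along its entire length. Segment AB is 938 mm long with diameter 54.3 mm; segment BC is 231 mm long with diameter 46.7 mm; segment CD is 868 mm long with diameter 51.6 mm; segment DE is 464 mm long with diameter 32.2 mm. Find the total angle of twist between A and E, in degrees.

ω = 2π·157/60 = 16.44 rad/s, so T = P/ω = 3.17×10³ / 16.44 = 192.8 N·m.
J_AB = π(0.0543)⁴/32 = 8.53×10^-7 m⁴; J_BC = π(0.0467)⁴/32 = 4.67×10^-7 m⁴; J_CD = π(0.0516)⁴/32 = 6.96×10^-7 m⁴; J_DE = π(0.0322)⁴/32 = 1.06×10^-7 m⁴.
θ = (T/G)·Σ L_i/J_i = (192.8/43.8×10⁹)·(0.938/8.53×10^-7 + 0.231/4.67×10^-7 + 0.868/6.96×10^-7 + 0.464/1.06×10^-7) = 0.03186 rad.

1.83°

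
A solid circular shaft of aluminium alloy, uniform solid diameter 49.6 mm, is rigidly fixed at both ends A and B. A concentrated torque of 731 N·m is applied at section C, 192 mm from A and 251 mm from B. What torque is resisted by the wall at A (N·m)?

With uniform GJ and both ends fixed, compatibility θ_AC = θ_CB gives T_A·a = T_B·b, together with T_A + T_B = T₀.
T_A = T₀·b/(a+b) = 731.0·251/443.0 = 414.2 N·m; T_B = 316.8 N·m.

414 N·m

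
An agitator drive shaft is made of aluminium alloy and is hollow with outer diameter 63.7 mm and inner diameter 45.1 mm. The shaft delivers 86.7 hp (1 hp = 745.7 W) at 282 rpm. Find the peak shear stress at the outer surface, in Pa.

5.76e7 Pa

ω = 2π·282/60 = 29.53 rad/s, so T = P/ω = 86.7×745.7 / 29.53 = 2189 N·m.
J = π(d_o⁴ − d_i⁴)/32 = π(0.0637⁴ − 0.0451⁴)/32 = 1.210×10^-6 m⁴.
τ_max = T·r/J = 2189 × 0.0319 / 1.210×10^-6 = 5.761×10^7 Pa.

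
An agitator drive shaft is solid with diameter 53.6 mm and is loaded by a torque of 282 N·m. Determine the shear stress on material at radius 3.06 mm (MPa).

1.06 MPa

J = πd⁴/32 = π(0.0536)⁴/32 = 8.103×10^-7 m⁴.
Shear stress varies linearly with radius: τ = T·r/J = 282.0 × 0.00306 / 8.103×10^-7 = 1.065×10^6 Pa.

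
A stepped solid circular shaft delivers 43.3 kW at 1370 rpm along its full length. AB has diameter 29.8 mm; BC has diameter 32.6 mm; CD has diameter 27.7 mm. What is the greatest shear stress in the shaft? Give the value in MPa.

ω = 2π·1370/60 = 143.5 rad/s, so T = P/ω = 43.3×10³ / 143.5 = 301.8 N·m.
Under the same torque, τ_max = 16T/(πd³) is largest where d is smallest — segment CD (d = 27.7 mm).
τ_max = 16·301.8/(π·(0.0277)³) = 7.232×10^7 Pa.

72.3 MPa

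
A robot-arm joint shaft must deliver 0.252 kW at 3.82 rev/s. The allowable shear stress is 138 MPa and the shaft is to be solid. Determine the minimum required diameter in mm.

7.29 mm

ω = 2π·3.82 = 24.00 rad/s, so T = P/ω = 0.252×10³ / 24.00 = 10.50 N·m.
For a solid shaft τ_max = 16T/(πd³), so d = (16T/(π τ_allow))^(1/3) = (16·10.50/(π·1.38×10^8))^(1/3) = 0.007290 m.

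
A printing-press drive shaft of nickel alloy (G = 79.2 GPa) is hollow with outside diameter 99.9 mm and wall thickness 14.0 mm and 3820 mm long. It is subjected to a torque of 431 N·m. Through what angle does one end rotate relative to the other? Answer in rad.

J = π(d_o⁴ − d_i⁴)/32 = π(0.0999⁴ − 0.0719⁴)/32 = 7.155×10^-6 m⁴.
θ = T·L/(G·J) = 431.0 × 3.82 / (79.2×10⁹ × 7.155×10^-6) = 2.906×10^-3 rad.

0.00291 rad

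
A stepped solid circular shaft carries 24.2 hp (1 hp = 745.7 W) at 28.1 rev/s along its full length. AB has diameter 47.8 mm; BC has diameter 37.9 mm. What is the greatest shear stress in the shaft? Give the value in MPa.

ω = 2π·28.1 = 176.6 rad/s, so T = P/ω = 24.2×745.7 / 176.6 = 102.2 N·m.
Under the same torque, τ_max = 16T/(πd³) is largest where d is smallest — segment BC (d = 37.9 mm).
τ_max = 16·102.2/(π·(0.0379)³) = 9.562×10^6 Pa.

9.56 MPa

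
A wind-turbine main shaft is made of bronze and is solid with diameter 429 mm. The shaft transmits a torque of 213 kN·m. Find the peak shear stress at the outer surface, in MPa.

13.7 MPa

J = πd⁴/32 = π(0.429)⁴/32 = 3.325×10^-3 m⁴.
τ_max = T·r/J = 213000 × 0.214 / 3.325×10^-3 = 1.374×10^7 Pa.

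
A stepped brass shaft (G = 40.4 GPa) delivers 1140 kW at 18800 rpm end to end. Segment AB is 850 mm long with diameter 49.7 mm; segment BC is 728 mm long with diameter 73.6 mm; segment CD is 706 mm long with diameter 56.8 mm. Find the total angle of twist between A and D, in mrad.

33.9 mrad

ω = 2π·18800/60 = 1969 rad/s, so T = P/ω = 1140×10³ / 1969 = 579.1 N·m.
J_AB = π(0.0497)⁴/32 = 5.99×10^-7 m⁴; J_BC = π(0.0736)⁴/32 = 2.88×10^-6 m⁴; J_CD = π(0.0568)⁴/32 = 1.02×10^-6 m⁴.
θ = (T/G)·Σ L_i/J_i = (579.1/40.4×10⁹)·(0.850/5.99×10^-7 + 0.728/2.88×10^-6 + 0.706/1.02×10^-6) = 0.03386 rad.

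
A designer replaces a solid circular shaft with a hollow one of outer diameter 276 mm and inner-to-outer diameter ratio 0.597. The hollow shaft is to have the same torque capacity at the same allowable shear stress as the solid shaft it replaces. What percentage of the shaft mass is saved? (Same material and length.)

Equal τ_max and T ⇒ the solid shaft needs d_s³ = d_o³(1−k⁴), so d_s = 276·(1−0.597⁴)^(1/3) = 263.8 mm.
Area ratio A_h/A_s = d_o²(1−k²)/d_s² = (1−k²)/(1−k⁴)^(2/3) = 0.7046.
Mass saving = 1 − 0.7046 = 29.5 %.

29.5 %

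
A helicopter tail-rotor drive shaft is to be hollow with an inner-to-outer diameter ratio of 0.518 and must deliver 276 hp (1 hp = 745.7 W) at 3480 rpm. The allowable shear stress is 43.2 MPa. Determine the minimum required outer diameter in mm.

41.6 mm

ω = 2π·3480/60 = 364.4 rad/s, so T = P/ω = 276×745.7 / 364.4 = 564.8 N·m.
For a hollow shaft with d_i/d_o = 0.518: τ_max = 16T/(π d_o³ (1−k⁴)), so d_o = [16T/(π τ_allow (1−k⁴))]^(1/3) = [16·564.8/(π·4.32×10^7·0.9280)]^(1/3) = 0.04155 m.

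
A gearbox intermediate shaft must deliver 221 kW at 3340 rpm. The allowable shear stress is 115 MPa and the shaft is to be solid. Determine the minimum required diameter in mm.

ω = 2π·3340/60 = 349.8 rad/s, so T = P/ω = 221×10³ / 349.8 = 631.9 N·m.
For a solid shaft τ_max = 16T/(πd³), so d = (16T/(π τ_allow))^(1/3) = (16·631.9/(π·1.15×10^8))^(1/3) = 0.03036 m.

30.4 mm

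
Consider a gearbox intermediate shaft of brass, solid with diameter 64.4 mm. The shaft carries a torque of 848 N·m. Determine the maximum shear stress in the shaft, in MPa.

J = πd⁴/32 = π(0.0644)⁴/32 = 1.689×10^-6 m⁴.
τ_max = T·r/J = 848.0 × 0.0322 / 1.689×10^-6 = 1.617×10^7 Pa.

16.2 MPa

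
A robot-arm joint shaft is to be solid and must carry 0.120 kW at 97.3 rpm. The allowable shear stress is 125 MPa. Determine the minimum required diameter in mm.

ω = 2π·97.3/60 = 10.19 rad/s, so T = P/ω = 0.120×10³ / 10.19 = 11.78 N·m.
For a solid shaft τ_max = 16T/(πd³), so d = (16T/(π τ_allow))^(1/3) = (16·11.78/(π·1.25×10^8))^(1/3) = 0.007829 m.

7.83 mm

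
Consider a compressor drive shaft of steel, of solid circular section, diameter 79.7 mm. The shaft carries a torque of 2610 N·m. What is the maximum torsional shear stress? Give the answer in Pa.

2.63e7 Pa

J = πd⁴/32 = π(0.0797)⁴/32 = 3.961×10^-6 m⁴.
τ_max = T·r/J = 2610 × 0.0399 / 3.961×10^-6 = 2.626×10^7 Pa.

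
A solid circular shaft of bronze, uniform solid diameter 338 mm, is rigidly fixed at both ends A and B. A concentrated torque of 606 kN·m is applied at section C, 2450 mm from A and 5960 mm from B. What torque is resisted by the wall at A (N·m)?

With uniform GJ and both ends fixed, compatibility θ_AC = θ_CB gives T_A·a = T_B·b, together with T_A + T_B = T₀.
T_A = T₀·b/(a+b) = 606000·5960/8410 = 429500 N·m; T_B = 176500 N·m.

429000 N·m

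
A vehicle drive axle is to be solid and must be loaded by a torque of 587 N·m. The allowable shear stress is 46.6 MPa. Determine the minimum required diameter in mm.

40.0 mm

For a solid shaft τ_max = 16T/(πd³), so d = (16T/(π τ_allow))^(1/3) = (16·587.0/(π·4.66×10^7))^(1/3) = 0.04003 m.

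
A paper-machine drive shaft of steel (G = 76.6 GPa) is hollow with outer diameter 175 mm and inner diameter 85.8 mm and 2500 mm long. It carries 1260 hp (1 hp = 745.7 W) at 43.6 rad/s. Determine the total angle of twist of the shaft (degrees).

ω = 43.6 rad/s, so T = P/ω = 1260×745.7 / 43.60 = 21550 N·m.
J = π(d_o⁴ − d_i⁴)/32 = π(0.175⁴ − 0.0858⁴)/32 = 8.676×10^-5 m⁴.
θ = T·L/(G·J) = 21550 × 2.50 / (76.6×10⁹ × 8.676×10^-5) = 8.107×10^-3 rad.

0.464°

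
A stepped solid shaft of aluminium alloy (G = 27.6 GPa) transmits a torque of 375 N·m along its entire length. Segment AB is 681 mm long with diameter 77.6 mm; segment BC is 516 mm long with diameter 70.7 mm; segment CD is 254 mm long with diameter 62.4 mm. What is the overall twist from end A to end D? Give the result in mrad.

J_AB = π(0.0776)⁴/32 = 3.56×10^-6 m⁴; J_BC = π(0.0707)⁴/32 = 2.45×10^-6 m⁴; J_CD = π(0.0624)⁴/32 = 1.49×10^-6 m⁴.
θ = (T/G)·Σ L_i/J_i = (375.0/27.6×10⁹)·(0.681/3.56×10^-6 + 0.516/2.45×10^-6 + 0.254/1.49×10^-6) = 7.776×10^-3 rad.

7.78 mrad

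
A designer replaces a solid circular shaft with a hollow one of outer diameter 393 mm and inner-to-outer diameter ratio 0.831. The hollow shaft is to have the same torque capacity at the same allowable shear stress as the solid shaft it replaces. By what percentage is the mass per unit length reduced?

52.3 %

Equal τ_max and T ⇒ the solid shaft needs d_s³ = d_o³(1−k⁴), so d_s = 393·(1−0.831⁴)^(1/3) = 316.7 mm.
Area ratio A_h/A_s = d_o²(1−k²)/d_s² = (1−k²)/(1−k⁴)^(2/3) = 0.4766.
Mass saving = 1 − 0.4766 = 52.3 %.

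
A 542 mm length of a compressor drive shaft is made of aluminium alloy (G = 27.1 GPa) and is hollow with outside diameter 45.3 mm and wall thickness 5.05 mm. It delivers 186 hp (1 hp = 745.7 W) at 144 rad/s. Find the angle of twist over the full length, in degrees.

ω = 144 rad/s, so T = P/ω = 186×745.7 / 144.0 = 963.2 N·m.
J = π(d_o⁴ − d_i⁴)/32 = π(0.0453⁴ − 0.0352⁴)/32 = 2.627×10^-7 m⁴.
θ = T·L/(G·J) = 963.2 × 0.542 / (27.1×10⁹ × 2.627×10^-7) = 0.07333 rad.

4.20°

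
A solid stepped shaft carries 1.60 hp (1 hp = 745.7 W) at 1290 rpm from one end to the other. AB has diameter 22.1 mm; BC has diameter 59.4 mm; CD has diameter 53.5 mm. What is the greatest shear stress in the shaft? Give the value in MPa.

ω = 2π·1290/60 = 135.1 rad/s, so T = P/ω = 1.60×745.7 / 135.1 = 8.832 N·m.
Under the same torque, τ_max = 16T/(πd³) is largest where d is smallest — segment AB (d = 22.1 mm).
τ_max = 16·8.832/(π·(0.0221)³) = 4.167×10^6 Pa.

4.17 MPa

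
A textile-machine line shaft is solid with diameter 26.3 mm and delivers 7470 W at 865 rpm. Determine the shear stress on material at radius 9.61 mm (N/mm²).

16.9 N/mm²

ω = 2π·865/60 = 90.58 rad/s, so T = P/ω = 7470 / 90.58 = 82.47 N·m.
J = πd⁴/32 = π(0.0263)⁴/32 = 4.697×10^-8 m⁴.
Shear stress varies linearly with radius: τ = T·r/J = 82.47 × 0.00961 / 4.697×10^-8 = 1.687×10^7 Pa.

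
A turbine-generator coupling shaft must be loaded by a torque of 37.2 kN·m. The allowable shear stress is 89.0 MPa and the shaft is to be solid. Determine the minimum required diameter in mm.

129 mm

For a solid shaft τ_max = 16T/(πd³), so d = (16T/(π τ_allow))^(1/3) = (16·37200/(π·8.90×10^7))^(1/3) = 0.1286 m.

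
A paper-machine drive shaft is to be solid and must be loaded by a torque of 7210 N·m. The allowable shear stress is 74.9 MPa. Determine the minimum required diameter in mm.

For a solid shaft τ_max = 16T/(πd³), so d = (16T/(π τ_allow))^(1/3) = (16·7210/(π·7.49×10^7))^(1/3) = 0.07885 m.

78.9 mm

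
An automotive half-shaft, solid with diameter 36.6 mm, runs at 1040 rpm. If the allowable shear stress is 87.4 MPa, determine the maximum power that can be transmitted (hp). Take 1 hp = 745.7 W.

J = πd⁴/32 = π(0.0366)⁴/32 = 1.762×10^-7 m⁴.
T_max = τ_allow·J/r = 8.74×10^7 × 1.762×10^-7 / 0.0183 = 841.4 N·m.
ω = 2π·1040/60 = 108.9 rad/s, so P_max = T_max·ω = 9.163×10^4 W.

123 hp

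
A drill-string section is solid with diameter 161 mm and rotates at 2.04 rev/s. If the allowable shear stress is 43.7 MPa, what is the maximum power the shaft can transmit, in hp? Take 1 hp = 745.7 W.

J = πd⁴/32 = π(0.161)⁴/32 = 6.596×10^-5 m⁴.
T_max = τ_allow·J/r = 4.37×10^7 × 6.596×10^-5 / 0.0805 = 35810 N·m.
ω = 2π·2.04 = 12.82 rad/s, so P_max = T_max·ω = 4.590×10^5 W.

616 hp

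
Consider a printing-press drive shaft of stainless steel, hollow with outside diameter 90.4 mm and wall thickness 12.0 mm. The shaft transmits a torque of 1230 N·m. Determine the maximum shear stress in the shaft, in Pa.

1.20e7 Pa

J = π(d_o⁴ − d_i⁴)/32 = π(0.0904⁴ − 0.0664⁴)/32 = 4.648×10^-6 m⁴.
τ_max = T·r/J = 1230 × 0.0452 / 4.648×10^-6 = 1.196×10^7 Pa.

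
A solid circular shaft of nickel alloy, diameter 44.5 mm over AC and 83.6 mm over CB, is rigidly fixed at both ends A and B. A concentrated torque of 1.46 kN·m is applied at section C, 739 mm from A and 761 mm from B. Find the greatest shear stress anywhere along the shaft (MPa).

Compatibility: T_A·a/J_AC = T_B·b/J_CB with T_A + T_B = T₀.
J_AC = 3.85×10^-7 m⁴, J_CB = 4.80×10^-6 m⁴, so T_A = T₀·(J_AC/a)/((J_AC/a)+(J_CB/b)) = 111.5 N·m, T_B = 1349 N·m.
τ in each portion: τ_AC = 6.44×10^6 Pa, τ_CB = 1.18×10^7 Pa; maximum is in CB.
τ_max = T_CB·r/J = 1349·0.0418/4.80×10^-6 = 1.175×10^7 Pa.

11.8 MPa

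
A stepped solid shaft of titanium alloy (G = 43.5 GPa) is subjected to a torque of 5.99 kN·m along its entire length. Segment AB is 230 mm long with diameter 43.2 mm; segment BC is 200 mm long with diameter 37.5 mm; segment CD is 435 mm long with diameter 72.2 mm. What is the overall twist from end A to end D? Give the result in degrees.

14.7°

J_AB = π(0.0432)⁴/32 = 3.42×10^-7 m⁴; J_BC = π(0.0375)⁴/32 = 1.94×10^-7 m⁴; J_CD = π(0.0722)⁴/32 = 2.67×10^-6 m⁴.
θ = (T/G)·Σ L_i/J_i = (5990/43.5×10⁹)·(0.230/3.42×10^-7 + 0.200/1.94×10^-7 + 0.435/2.67×10^-6) = 0.2569 rad.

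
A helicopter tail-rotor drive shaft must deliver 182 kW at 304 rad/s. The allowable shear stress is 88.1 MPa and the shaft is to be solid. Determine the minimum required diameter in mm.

ω = 304 rad/s, so T = P/ω = 182×10³ / 304.0 = 598.7 N·m.
For a solid shaft τ_max = 16T/(πd³), so d = (16T/(π τ_allow))^(1/3) = (16·598.7/(π·8.81×10^7))^(1/3) = 0.03259 m.

32.6 mm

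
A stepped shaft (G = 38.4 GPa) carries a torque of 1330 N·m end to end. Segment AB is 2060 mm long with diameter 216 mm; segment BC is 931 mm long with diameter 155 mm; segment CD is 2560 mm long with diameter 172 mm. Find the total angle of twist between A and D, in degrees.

J_AB = π(0.216)⁴/32 = 2.14×10^-4 m⁴; J_BC = π(0.155)⁴/32 = 5.67×10^-5 m⁴; J_CD = π(0.172)⁴/32 = 8.59×10^-5 m⁴.
θ = (T/G)·Σ L_i/J_i = (1330/38.4×10⁹)·(2.06/2.14×10^-4 + 0.931/5.67×10^-5 + 2.56/8.59×10^-5) = 1.935×10^-3 rad.

0.111°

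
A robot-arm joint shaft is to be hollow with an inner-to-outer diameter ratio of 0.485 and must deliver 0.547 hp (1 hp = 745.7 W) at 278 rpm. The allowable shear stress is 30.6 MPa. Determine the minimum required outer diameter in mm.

13.5 mm

ω = 2π·278/60 = 29.11 rad/s, so T = P/ω = 0.547×745.7 / 29.11 = 14.01 N·m.
For a hollow shaft with d_i/d_o = 0.485: τ_max = 16T/(π d_o³ (1−k⁴)), so d_o = [16T/(π τ_allow (1−k⁴))]^(1/3) = [16·14.01/(π·3.06×10^7·0.9447)]^(1/3) = 0.01351 m.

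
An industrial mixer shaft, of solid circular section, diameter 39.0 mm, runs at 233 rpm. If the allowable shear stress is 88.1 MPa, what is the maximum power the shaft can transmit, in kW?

J = πd⁴/32 = π(0.0390)⁴/32 = 2.271×10^-7 m⁴.
T_max = τ_allow·J/r = 8.81×10^7 × 2.271×10^-7 / 0.0195 = 1026 N·m.
ω = 2π·233/60 = 24.40 rad/s, so P_max = T_max·ω = 2.504×10^4 W.

25.0 kW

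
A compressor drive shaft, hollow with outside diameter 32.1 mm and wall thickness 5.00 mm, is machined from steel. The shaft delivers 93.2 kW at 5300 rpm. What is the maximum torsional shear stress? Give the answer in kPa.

ω = 2π·5300/60 = 555.0 rad/s, so T = P/ω = 93.2×10³ / 555.0 = 167.9 N·m.
J = π(d_o⁴ − d_i⁴)/32 = π(0.0321⁴ − 0.0221⁴)/32 = 8.082×10^-8 m⁴.
τ_max = T·r/J = 167.9 × 0.0161 / 8.082×10^-8 = 3.335×10^7 Pa.

33300 kPa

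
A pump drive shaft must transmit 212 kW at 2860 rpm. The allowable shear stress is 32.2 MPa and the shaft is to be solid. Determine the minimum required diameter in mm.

ω = 2π·2860/60 = 299.5 rad/s, so T = P/ω = 212×10³ / 299.5 = 707.8 N·m.
For a solid shaft τ_max = 16T/(πd³), so d = (16T/(π τ_allow))^(1/3) = (16·707.8/(π·3.22×10^7))^(1/3) = 0.04820 m.

48.2 mm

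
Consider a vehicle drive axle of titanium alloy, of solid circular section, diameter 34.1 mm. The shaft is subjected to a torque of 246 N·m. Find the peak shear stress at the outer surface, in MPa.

J = πd⁴/32 = π(0.0341)⁴/32 = 1.327×10^-7 m⁴.
τ_max = T·r/J = 246.0 × 0.0170 / 1.327×10^-7 = 3.160×10^7 Pa.

31.6 MPa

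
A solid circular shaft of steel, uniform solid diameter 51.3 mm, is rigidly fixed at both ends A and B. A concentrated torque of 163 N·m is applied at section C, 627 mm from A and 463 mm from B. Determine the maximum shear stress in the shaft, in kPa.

With uniform GJ and both ends fixed, compatibility θ_AC = θ_CB gives T_A·a = T_B·b, together with T_A + T_B = T₀.
T_A = T₀·b/(a+b) = 163.0·463/1090 = 69.24 N·m; T_B = 93.76 N·m.
τ in each portion: τ_AC = 2.61×10^6 Pa, τ_CB = 3.54×10^6 Pa; maximum is in CB.
τ_max = T_CB·r/J = 93.76·0.0256/6.80×10^-7 = 3.537×10^6 Pa.

3540 kPa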